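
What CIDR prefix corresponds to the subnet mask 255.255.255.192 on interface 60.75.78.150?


Binary: 11111111.11111111.11111111.11000000
Count leading 1s
Prefix: /26


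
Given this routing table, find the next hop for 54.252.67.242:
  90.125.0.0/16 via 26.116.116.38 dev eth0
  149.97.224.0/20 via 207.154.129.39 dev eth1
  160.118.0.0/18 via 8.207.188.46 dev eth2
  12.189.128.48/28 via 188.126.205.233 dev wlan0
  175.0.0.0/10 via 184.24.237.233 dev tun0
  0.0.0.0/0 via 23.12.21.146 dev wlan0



Longest prefix match for 54.252.67.242:
  /16 90.125.0.0: no
  /20 149.97.224.0: no
  /18 160.118.0.0: no
  /28 12.189.128.48: no
  /10 175.0.0.0: no
  /0 0.0.0.0: MATCH
Selected: next-hop 23.12.21.146 via wlan0 (matched /0)


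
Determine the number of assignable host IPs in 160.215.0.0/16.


Host bits = 32 - 16 = 16
Total addresses = 2^16 = 65536
Usable = total - 2 (network and broadcast)
Usable hosts: 65534


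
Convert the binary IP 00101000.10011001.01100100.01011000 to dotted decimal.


00101000 = 40
10011001 = 153
01100100 = 100
01011000 = 88
IP: 40.153.100.88


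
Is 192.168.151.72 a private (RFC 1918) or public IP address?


RFC 1918 private ranges:
  10.0.0.0/8 (10.0.0.0 - 10.255.255.255)
  172.16.0.0/12 (172.16.0.0 - 172.31.255.255)
  192.168.0.0/16 (192.168.0.0 - 192.168.255.255)
Private (in 192.168.0.0/16)


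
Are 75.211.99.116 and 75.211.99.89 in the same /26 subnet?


Mask: 255.255.255.192
75.211.99.116 AND mask = 75.211.99.64
75.211.99.89 AND mask = 75.211.99.64
Yes, same subnet (75.211.99.64)


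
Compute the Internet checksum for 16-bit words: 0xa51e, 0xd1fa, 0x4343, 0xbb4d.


Sum all words (with carry folding):
+ 0xa51e = 0xa51e
+ 0xd1fa = 0x7719
+ 0x4343 = 0xba5c
+ 0xbb4d = 0x75aa
One's complement: ~0x75aa
Checksum = 0x8a55


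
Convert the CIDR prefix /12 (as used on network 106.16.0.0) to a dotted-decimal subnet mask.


/12 means 12 network bits, 20 host bits
Binary: 11111111111100000000000000000000
Mask: 255.240.0.0


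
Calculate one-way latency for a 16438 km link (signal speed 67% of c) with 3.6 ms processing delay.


Speed = 0.67 * 3e5 km/s = 201000 km/s
Propagation delay = 16438 / 201000 = 0.0818 s = 81.7811 ms
Processing delay = 3.6 ms
Total one-way latency = 85.3811 ms


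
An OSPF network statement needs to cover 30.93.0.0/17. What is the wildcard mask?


Subnet mask: 255.255.128.0
Wildcard = 255.255.255.255 - subnet mask
255 - 255 = 0
255 - 255 = 0
255 - 128 = 127
255 - 0 = 255
Wildcard: 0.0.127.255


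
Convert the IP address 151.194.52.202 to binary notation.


151 = 10010111
194 = 11000010
52 = 00110100
202 = 11001010
Binary: 10010111.11000010.00110100.11001010


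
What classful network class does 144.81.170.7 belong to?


First octet: 144
Binary: 10010000
10xxxxxx -> Class B (128-191)
Class B, default mask 255.255.0.0 (/16)


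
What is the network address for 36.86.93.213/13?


IP:   00100100.01010110.01011101.11010101
Mask: 11111111.11111000.00000000.00000000
AND operation:
Net:  00100100.01010000.00000000.00000000
Network: 36.80.0.0/13


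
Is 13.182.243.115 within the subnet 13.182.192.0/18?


Subnet network: 13.182.192.0
Test IP AND mask: 13.182.192.0
Yes, 13.182.243.115 is in 13.182.192.0/18


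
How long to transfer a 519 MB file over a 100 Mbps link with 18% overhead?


Effective throughput = 100 * (1 - 18/100) = 82 Mbps
File size in Mb = 519 * 8 = 4152 Mb
Time = 4152 / 82
Time = 50.6341 seconds


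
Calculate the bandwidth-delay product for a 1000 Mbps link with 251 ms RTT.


BDP = bandwidth * RTT
= 1000 Mbps * 251 ms
= 1000 * 1e6 * 251 / 1000 bits
= 251000000 bits
= 31375000 bytes
= 30639.6484 KB
BDP = 251000000 bits (31375000 bytes)


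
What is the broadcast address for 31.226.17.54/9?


Network: 31.128.0.0/9
Host bits = 23
Set all host bits to 1:
Broadcast: 31.255.255.255


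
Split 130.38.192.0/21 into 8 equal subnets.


New prefix = 21 + 3 = 24
Each subnet has 256 addresses
  130.38.192.0/24
  130.38.193.0/24
  130.38.194.0/24
  130.38.195.0/24
  130.38.196.0/24
  130.38.197.0/24
  130.38.198.0/24
  130.38.199.0/24
Subnets: 130.38.192.0/24, 130.38.193.0/24, 130.38.194.0/24, 130.38.195.0/24, 130.38.196.0/24, 130.38.197.0/24, 130.38.198.0/24, 130.38.199.0/24


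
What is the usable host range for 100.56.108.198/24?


Network: 100.56.108.0
Broadcast: 100.56.108.255
First usable = network + 1
Last usable = broadcast - 1
Range: 100.56.108.1 to 100.56.108.254


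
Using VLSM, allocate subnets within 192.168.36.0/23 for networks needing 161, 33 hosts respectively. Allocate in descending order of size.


161 hosts -> /24 (254 usable): 192.168.36.0/24
33 hosts -> /26 (62 usable): 192.168.37.0/26
Allocation: 192.168.36.0/24 (161 hosts, 254 usable); 192.168.37.0/26 (33 hosts, 62 usable)


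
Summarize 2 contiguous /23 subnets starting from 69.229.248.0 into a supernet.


Original prefix: /23
Number of subnets: 2 = 2^1
New prefix = 23 - 1 = 22
Supernet: 69.229.248.0/22


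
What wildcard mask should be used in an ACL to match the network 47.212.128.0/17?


Subnet mask: 255.255.128.0
Wildcard = 255.255.255.255 - subnet mask
255 - 255 = 0
255 - 255 = 0
255 - 128 = 127
255 - 0 = 255
Wildcard: 0.0.127.255


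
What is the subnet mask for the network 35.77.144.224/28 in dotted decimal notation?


/28 means 28 network bits, 4 host bits
Binary: 11111111111111111111111111110000
Mask: 255.255.255.240


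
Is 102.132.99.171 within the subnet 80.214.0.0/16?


Subnet network: 80.214.0.0
Test IP AND mask: 102.132.0.0
No, 102.132.99.171 is not in 80.214.0.0/16


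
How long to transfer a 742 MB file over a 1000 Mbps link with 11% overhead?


Effective throughput = 1000 * (1 - 11/100) = 890 Mbps
File size in Mb = 742 * 8 = 5936 Mb
Time = 5936 / 890
Time = 6.6697 seconds


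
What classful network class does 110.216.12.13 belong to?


First octet: 110
Binary: 01101110
0xxxxxxx -> Class A (1-126)
Class A, default mask 255.0.0.0 (/8)


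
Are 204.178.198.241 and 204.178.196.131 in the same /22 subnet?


Mask: 255.255.252.0
204.178.198.241 AND mask = 204.178.196.0
204.178.196.131 AND mask = 204.178.196.0
Yes, same subnet (204.178.196.0)


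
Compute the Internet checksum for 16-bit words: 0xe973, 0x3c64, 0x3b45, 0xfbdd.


Sum all words (with carry folding):
+ 0xe973 = 0xe973
+ 0x3c64 = 0x25d8
+ 0x3b45 = 0x611d
+ 0xfbdd = 0x5cfb
One's complement: ~0x5cfb
Checksum = 0xa304


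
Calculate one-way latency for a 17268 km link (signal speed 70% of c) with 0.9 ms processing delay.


Speed = 0.7 * 3e5 km/s = 210000 km/s
Propagation delay = 17268 / 210000 = 0.0822 s = 82.2286 ms
Processing delay = 0.9 ms
Total one-way latency = 83.1286 ms


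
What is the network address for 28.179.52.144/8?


IP:   00011100.10110011.00110100.10010000
Mask: 11111111.00000000.00000000.00000000
AND operation:
Net:  00011100.00000000.00000000.00000000
Network: 28.0.0.0/8


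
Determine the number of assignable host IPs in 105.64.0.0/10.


Host bits = 32 - 10 = 22
Total addresses = 2^22 = 4194304
Usable = total - 2 (network and broadcast)
Usable hosts: 4194302


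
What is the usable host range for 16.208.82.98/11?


Network: 16.192.0.0
Broadcast: 16.223.255.255
First usable = network + 1
Last usable = broadcast - 1
Range: 16.192.0.1 to 16.223.255.254


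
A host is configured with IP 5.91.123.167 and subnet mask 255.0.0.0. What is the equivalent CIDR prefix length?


Binary: 11111111.00000000.00000000.00000000
Count leading 1s
Prefix: /8


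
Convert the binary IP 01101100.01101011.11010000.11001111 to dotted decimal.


01101100 = 108
01101011 = 107
11010000 = 208
11001111 = 207
IP: 108.107.208.207


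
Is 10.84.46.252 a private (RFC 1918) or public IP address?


RFC 1918 private ranges:
  10.0.0.0/8 (10.0.0.0 - 10.255.255.255)
  172.16.0.0/12 (172.16.0.0 - 172.31.255.255)
  192.168.0.0/16 (192.168.0.0 - 192.168.255.255)
Private (in 10.0.0.0/8)


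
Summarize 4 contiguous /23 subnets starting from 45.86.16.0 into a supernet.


Original prefix: /23
Number of subnets: 4 = 2^2
New prefix = 23 - 2 = 21
Supernet: 45.86.16.0/21


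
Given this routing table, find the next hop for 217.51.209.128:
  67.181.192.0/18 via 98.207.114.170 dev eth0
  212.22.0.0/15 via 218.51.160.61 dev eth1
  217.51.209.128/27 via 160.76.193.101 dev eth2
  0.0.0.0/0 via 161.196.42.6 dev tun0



Longest prefix match for 217.51.209.128:
  /18 67.181.192.0: no
  /15 212.22.0.0: no
  /27 217.51.209.128: MATCH
  /0 0.0.0.0: MATCH
Selected: next-hop 160.76.193.101 via eth2 (matched /27)


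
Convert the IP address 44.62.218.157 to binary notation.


44 = 00101100
62 = 00111110
218 = 11011010
157 = 10011101
Binary: 00101100.00111110.11011010.10011101


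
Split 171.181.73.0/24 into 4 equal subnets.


New prefix = 24 + 2 = 26
Each subnet has 64 addresses
  171.181.73.0/26
  171.181.73.64/26
  171.181.73.128/26
  171.181.73.192/26
Subnets: 171.181.73.0/26, 171.181.73.64/26, 171.181.73.128/26, 171.181.73.192/26


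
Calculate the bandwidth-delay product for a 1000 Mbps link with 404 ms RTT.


BDP = bandwidth * RTT
= 1000 Mbps * 404 ms
= 1000 * 1e6 * 404 / 1000 bits
= 404000000 bits
= 50500000 bytes
= 49316.4062 KB
BDP = 404000000 bits (50500000 bytes)


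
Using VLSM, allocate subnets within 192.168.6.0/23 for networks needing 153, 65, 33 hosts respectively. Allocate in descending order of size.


153 hosts -> /24 (254 usable): 192.168.6.0/24
65 hosts -> /25 (126 usable): 192.168.7.0/25
33 hosts -> /26 (62 usable): 192.168.7.128/26
Allocation: 192.168.6.0/24 (153 hosts, 254 usable); 192.168.7.0/25 (65 hosts, 126 usable); 192.168.7.128/26 (33 hosts, 62 usable)


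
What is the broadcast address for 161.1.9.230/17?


Network: 161.1.0.0/17
Host bits = 15
Set all host bits to 1:
Broadcast: 161.1.127.255


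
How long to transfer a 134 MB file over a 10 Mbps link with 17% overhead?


Effective throughput = 10 * (1 - 17/100) = 8.3 Mbps
File size in Mb = 134 * 8 = 1072 Mb
Time = 1072 / 8.3
Time = 129.1566 seconds


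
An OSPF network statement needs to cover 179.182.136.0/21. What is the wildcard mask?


Subnet mask: 255.255.248.0
Wildcard = 255.255.255.255 - subnet mask
255 - 255 = 0
255 - 255 = 0
255 - 248 = 7
255 - 0 = 255
Wildcard: 0.0.7.255


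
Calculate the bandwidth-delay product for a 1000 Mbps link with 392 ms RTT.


BDP = bandwidth * RTT
= 1000 Mbps * 392 ms
= 1000 * 1e6 * 392 / 1000 bits
= 392000000 bits
= 49000000 bytes
= 47851.5625 KB
BDP = 392000000 bits (49000000 bytes)


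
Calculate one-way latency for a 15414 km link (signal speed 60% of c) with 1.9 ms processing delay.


Speed = 0.6 * 3e5 km/s = 180000 km/s
Propagation delay = 15414 / 180000 = 0.0856 s = 85.6333 ms
Processing delay = 1.9 ms
Total one-way latency = 87.5333 ms


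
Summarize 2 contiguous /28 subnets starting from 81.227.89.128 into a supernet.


Original prefix: /28
Number of subnets: 2 = 2^1
New prefix = 28 - 1 = 27
Supernet: 81.227.89.128/27


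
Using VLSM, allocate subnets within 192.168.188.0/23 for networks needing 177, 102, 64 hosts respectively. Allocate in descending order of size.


177 hosts -> /24 (254 usable): 192.168.188.0/24
102 hosts -> /25 (126 usable): 192.168.189.0/25
64 hosts -> /25 (126 usable): 192.168.189.128/25
Allocation: 192.168.188.0/24 (177 hosts, 254 usable); 192.168.189.0/25 (102 hosts, 126 usable); 192.168.189.128/25 (64 hosts, 126 usable)


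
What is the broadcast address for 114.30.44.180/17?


Network: 114.30.0.0/17
Host bits = 15
Set all host bits to 1:
Broadcast: 114.30.127.255


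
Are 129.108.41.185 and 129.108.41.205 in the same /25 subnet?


Mask: 255.255.255.128
129.108.41.185 AND mask = 129.108.41.128
129.108.41.205 AND mask = 129.108.41.128
Yes, same subnet (129.108.41.128)


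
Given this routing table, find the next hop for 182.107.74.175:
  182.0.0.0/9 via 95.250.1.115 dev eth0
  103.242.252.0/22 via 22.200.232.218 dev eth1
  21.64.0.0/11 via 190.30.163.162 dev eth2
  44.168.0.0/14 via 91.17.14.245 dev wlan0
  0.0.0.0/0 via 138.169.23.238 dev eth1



Longest prefix match for 182.107.74.175:
  /9 182.0.0.0: MATCH
  /22 103.242.252.0: no
  /11 21.64.0.0: no
  /14 44.168.0.0: no
  /0 0.0.0.0: MATCH
Selected: next-hop 95.250.1.115 via eth0 (matched /9)


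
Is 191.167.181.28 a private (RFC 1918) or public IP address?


RFC 1918 private ranges:
  10.0.0.0/8 (10.0.0.0 - 10.255.255.255)
  172.16.0.0/12 (172.16.0.0 - 172.31.255.255)
  192.168.0.0/16 (192.168.0.0 - 192.168.255.255)
Public (not in any RFC 1918 range)


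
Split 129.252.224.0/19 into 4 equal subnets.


New prefix = 19 + 2 = 21
Each subnet has 2048 addresses
  129.252.224.0/21
  129.252.232.0/21
  129.252.240.0/21
  129.252.248.0/21
Subnets: 129.252.224.0/21, 129.252.232.0/21, 129.252.240.0/21, 129.252.248.0/21


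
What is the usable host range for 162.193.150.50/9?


Network: 162.128.0.0
Broadcast: 162.255.255.255
First usable = network + 1
Last usable = broadcast - 1
Range: 162.128.0.1 to 162.255.255.254


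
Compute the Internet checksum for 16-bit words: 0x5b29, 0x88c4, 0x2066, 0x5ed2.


Sum all words (with carry folding):
+ 0x5b29 = 0x5b29
+ 0x88c4 = 0xe3ed
+ 0x2066 = 0x0454
+ 0x5ed2 = 0x6326
One's complement: ~0x6326
Checksum = 0x9cd9


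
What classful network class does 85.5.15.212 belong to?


First octet: 85
Binary: 01010101
0xxxxxxx -> Class A (1-126)
Class A, default mask 255.0.0.0 (/8)


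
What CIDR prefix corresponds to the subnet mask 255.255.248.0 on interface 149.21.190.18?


Binary: 11111111.11111111.11111000.00000000
Count leading 1s
Prefix: /21


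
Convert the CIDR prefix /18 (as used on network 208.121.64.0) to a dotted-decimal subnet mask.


/18 means 18 network bits, 14 host bits
Binary: 11111111111111111100000000000000
Mask: 255.255.192.0


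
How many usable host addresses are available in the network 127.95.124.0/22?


Host bits = 32 - 22 = 10
Total addresses = 2^10 = 1024
Usable = total - 2 (network and broadcast)
Usable hosts: 1022


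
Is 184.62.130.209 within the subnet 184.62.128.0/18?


Subnet network: 184.62.128.0
Test IP AND mask: 184.62.128.0
Yes, 184.62.130.209 is in 184.62.128.0/18


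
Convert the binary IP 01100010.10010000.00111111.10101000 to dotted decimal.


01100010 = 98
10010000 = 144
00111111 = 63
10101000 = 168
IP: 98.144.63.168


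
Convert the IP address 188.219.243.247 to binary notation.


188 = 10111100
219 = 11011011
243 = 11110011
247 = 11110111
Binary: 10111100.11011011.11110011.11110111


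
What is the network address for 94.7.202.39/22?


IP:   01011110.00000111.11001010.00100111
Mask: 11111111.11111111.11111100.00000000
AND operation:
Net:  01011110.00000111.11001000.00000000
Network: 94.7.200.0/22


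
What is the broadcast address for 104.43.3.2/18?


Network: 104.43.0.0/18
Host bits = 14
Set all host bits to 1:
Broadcast: 104.43.63.255


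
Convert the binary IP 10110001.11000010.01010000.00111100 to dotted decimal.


10110001 = 177
11000010 = 194
01010000 = 80
00111100 = 60
IP: 177.194.80.60


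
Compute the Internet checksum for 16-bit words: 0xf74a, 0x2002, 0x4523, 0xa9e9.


Sum all words (with carry folding):
+ 0xf74a = 0xf74a
+ 0x2002 = 0x174d
+ 0x4523 = 0x5c70
+ 0xa9e9 = 0x065a
One's complement: ~0x065a
Checksum = 0xf9a5


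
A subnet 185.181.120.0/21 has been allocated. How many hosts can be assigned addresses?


Host bits = 32 - 21 = 11
Total addresses = 2^11 = 2048
Usable = total - 2 (network and broadcast)
Usable hosts: 2046


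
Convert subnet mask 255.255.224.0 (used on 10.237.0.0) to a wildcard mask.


Subnet mask: 255.255.224.0
Wildcard = 255.255.255.255 - subnet mask
255 - 255 = 0
255 - 255 = 0
255 - 224 = 31
255 - 0 = 255
Wildcard: 0.0.31.255


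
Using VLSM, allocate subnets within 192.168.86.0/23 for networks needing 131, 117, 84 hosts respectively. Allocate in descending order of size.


131 hosts -> /24 (254 usable): 192.168.86.0/24
117 hosts -> /25 (126 usable): 192.168.87.0/25
84 hosts -> /25 (126 usable): 192.168.87.128/25
Allocation: 192.168.86.0/24 (131 hosts, 254 usable); 192.168.87.0/25 (117 hosts, 126 usable); 192.168.87.128/25 (84 hosts, 126 usable)


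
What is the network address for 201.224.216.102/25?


IP:   11001001.11100000.11011000.01100110
Mask: 11111111.11111111.11111111.10000000
AND operation:
Net:  11001001.11100000.11011000.00000000
Network: 201.224.216.0/25


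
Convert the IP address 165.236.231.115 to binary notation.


165 = 10100101
236 = 11101100
231 = 11100111
115 = 01110011
Binary: 10100101.11101100.11100111.01110011


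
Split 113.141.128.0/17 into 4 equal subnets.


New prefix = 17 + 2 = 19
Each subnet has 8192 addresses
  113.141.128.0/19
  113.141.160.0/19
  113.141.192.0/19
  113.141.224.0/19
Subnets: 113.141.128.0/19, 113.141.160.0/19, 113.141.192.0/19, 113.141.224.0/19


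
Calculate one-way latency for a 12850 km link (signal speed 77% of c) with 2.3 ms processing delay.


Speed = 0.77 * 3e5 km/s = 231000 km/s
Propagation delay = 12850 / 231000 = 0.0556 s = 55.6277 ms
Processing delay = 2.3 ms
Total one-way latency = 57.9277 ms


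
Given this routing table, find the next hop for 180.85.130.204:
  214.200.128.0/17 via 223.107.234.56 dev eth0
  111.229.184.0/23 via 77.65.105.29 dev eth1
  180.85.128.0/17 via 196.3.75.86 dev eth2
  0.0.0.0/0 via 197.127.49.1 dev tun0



Longest prefix match for 180.85.130.204:
  /17 214.200.128.0: no
  /23 111.229.184.0: no
  /17 180.85.128.0: MATCH
  /0 0.0.0.0: MATCH
Selected: next-hop 196.3.75.86 via eth2 (matched /17)


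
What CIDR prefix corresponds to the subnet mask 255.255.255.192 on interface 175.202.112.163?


Binary: 11111111.11111111.11111111.11000000
Count leading 1s
Prefix: /26


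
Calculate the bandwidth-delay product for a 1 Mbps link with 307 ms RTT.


BDP = bandwidth * RTT
= 1 Mbps * 307 ms
= 1 * 1e6 * 307 / 1000 bits
= 307000 bits
= 38375 bytes
= 37.4756 KB
BDP = 307000 bits (38375 bytes)


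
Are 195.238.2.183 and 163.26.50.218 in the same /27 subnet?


Mask: 255.255.255.224
195.238.2.183 AND mask = 195.238.2.160
163.26.50.218 AND mask = 163.26.50.192
No, different subnets (195.238.2.160 vs 163.26.50.192)


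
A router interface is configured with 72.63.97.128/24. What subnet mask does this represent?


/24 means 24 network bits, 8 host bits
Binary: 11111111111111111111111100000000
Mask: 255.255.255.0


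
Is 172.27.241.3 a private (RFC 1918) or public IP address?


RFC 1918 private ranges:
  10.0.0.0/8 (10.0.0.0 - 10.255.255.255)
  172.16.0.0/12 (172.16.0.0 - 172.31.255.255)
  192.168.0.0/16 (192.168.0.0 - 192.168.255.255)
Private (in 172.16.0.0/12)


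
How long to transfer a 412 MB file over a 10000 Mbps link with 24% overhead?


Effective throughput = 10000 * (1 - 24/100) = 7600 Mbps
File size in Mb = 412 * 8 = 3296 Mb
Time = 3296 / 7600
Time = 0.4337 seconds


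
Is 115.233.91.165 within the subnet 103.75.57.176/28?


Subnet network: 103.75.57.176
Test IP AND mask: 115.233.91.160
No, 115.233.91.165 is not in 103.75.57.176/28


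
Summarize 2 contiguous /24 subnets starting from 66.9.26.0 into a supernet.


Original prefix: /24
Number of subnets: 2 = 2^1
New prefix = 24 - 1 = 23
Supernet: 66.9.26.0/23


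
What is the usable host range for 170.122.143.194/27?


Network: 170.122.143.192
Broadcast: 170.122.143.223
First usable = network + 1
Last usable = broadcast - 1
Range: 170.122.143.193 to 170.122.143.222


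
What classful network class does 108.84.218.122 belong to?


First octet: 108
Binary: 01101100
0xxxxxxx -> Class A (1-126)
Class A, default mask 255.0.0.0 (/8)


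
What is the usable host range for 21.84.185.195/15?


Network: 21.84.0.0
Broadcast: 21.85.255.255
First usable = network + 1
Last usable = broadcast - 1
Range: 21.84.0.1 to 21.85.255.254


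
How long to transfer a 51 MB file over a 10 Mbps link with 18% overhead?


Effective throughput = 10 * (1 - 18/100) = 8.2 Mbps
File size in Mb = 51 * 8 = 408 Mb
Time = 408 / 8.2
Time = 49.7561 seconds


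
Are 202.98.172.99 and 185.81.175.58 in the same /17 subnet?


Mask: 255.255.128.0
202.98.172.99 AND mask = 202.98.128.0
185.81.175.58 AND mask = 185.81.128.0
No, different subnets (202.98.128.0 vs 185.81.128.0)


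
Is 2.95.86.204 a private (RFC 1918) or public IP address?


RFC 1918 private ranges:
  10.0.0.0/8 (10.0.0.0 - 10.255.255.255)
  172.16.0.0/12 (172.16.0.0 - 172.31.255.255)
  192.168.0.0/16 (192.168.0.0 - 192.168.255.255)
Public (not in any RFC 1918 range)


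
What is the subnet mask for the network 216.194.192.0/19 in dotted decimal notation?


/19 means 19 network bits, 13 host bits
Binary: 11111111111111111110000000000000
Mask: 255.255.224.0


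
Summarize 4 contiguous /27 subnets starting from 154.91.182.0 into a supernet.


Original prefix: /27
Number of subnets: 4 = 2^2
New prefix = 27 - 2 = 25
Supernet: 154.91.182.0/25


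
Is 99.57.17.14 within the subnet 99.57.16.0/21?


Subnet network: 99.57.16.0
Test IP AND mask: 99.57.16.0
Yes, 99.57.17.14 is in 99.57.16.0/21


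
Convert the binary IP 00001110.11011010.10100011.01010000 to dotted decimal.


00001110 = 14
11011010 = 218
10100011 = 163
01010000 = 80
IP: 14.218.163.80


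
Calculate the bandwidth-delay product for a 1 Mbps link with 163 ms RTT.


BDP = bandwidth * RTT
= 1 Mbps * 163 ms
= 1 * 1e6 * 163 / 1000 bits
= 163000 bits
= 20375 bytes
= 19.8975 KB
BDP = 163000 bits (20375 bytes)


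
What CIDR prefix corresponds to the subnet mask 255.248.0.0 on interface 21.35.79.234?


Binary: 11111111.11111000.00000000.00000000
Count leading 1s
Prefix: /13


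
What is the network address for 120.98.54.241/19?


IP:   01111000.01100010.00110110.11110001
Mask: 11111111.11111111.11100000.00000000
AND operation:
Net:  01111000.01100010.00100000.00000000
Network: 120.98.32.0/19


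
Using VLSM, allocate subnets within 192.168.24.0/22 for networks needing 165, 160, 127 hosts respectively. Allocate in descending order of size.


165 hosts -> /24 (254 usable): 192.168.24.0/24
160 hosts -> /24 (254 usable): 192.168.25.0/24
127 hosts -> /24 (254 usable): 192.168.26.0/24
Allocation: 192.168.24.0/24 (165 hosts, 254 usable); 192.168.25.0/24 (160 hosts, 254 usable); 192.168.26.0/24 (127 hosts, 254 usable)


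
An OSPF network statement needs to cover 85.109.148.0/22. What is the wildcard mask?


Subnet mask: 255.255.252.0
Wildcard = 255.255.255.255 - subnet mask
255 - 255 = 0
255 - 255 = 0
255 - 252 = 3
255 - 0 = 255
Wildcard: 0.0.3.255


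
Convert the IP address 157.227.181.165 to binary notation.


157 = 10011101
227 = 11100011
181 = 10110101
165 = 10100101
Binary: 10011101.11100011.10110101.10100101


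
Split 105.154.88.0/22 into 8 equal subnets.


New prefix = 22 + 3 = 25
Each subnet has 128 addresses
  105.154.88.0/25
  105.154.88.128/25
  105.154.89.0/25
  105.154.89.128/25
  105.154.90.0/25
  105.154.90.128/25
  105.154.91.0/25
  105.154.91.128/25
Subnets: 105.154.88.0/25, 105.154.88.128/25, 105.154.89.0/25, 105.154.89.128/25, 105.154.90.0/25, 105.154.90.128/25, 105.154.91.0/25, 105.154.91.128/25


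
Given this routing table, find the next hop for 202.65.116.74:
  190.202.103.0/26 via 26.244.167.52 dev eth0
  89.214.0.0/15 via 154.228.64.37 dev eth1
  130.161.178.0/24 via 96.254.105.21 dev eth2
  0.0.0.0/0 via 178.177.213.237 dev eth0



Longest prefix match for 202.65.116.74:
  /26 190.202.103.0: no
  /15 89.214.0.0: no
  /24 130.161.178.0: no
  /0 0.0.0.0: MATCH
Selected: next-hop 178.177.213.237 via eth0 (matched /0)


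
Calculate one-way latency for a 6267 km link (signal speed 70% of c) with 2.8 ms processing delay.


Speed = 0.7 * 3e5 km/s = 210000 km/s
Propagation delay = 6267 / 210000 = 0.0298 s = 29.8429 ms
Processing delay = 2.8 ms
Total one-way latency = 32.6429 ms


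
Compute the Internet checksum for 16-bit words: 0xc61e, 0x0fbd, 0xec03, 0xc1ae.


Sum all words (with carry folding):
+ 0xc61e = 0xc61e
+ 0x0fbd = 0xd5db
+ 0xec03 = 0xc1df
+ 0xc1ae = 0x838e
One's complement: ~0x838e
Checksum = 0x7c71


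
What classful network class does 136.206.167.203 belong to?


First octet: 136
Binary: 10001000
10xxxxxx -> Class B (128-191)
Class B, default mask 255.255.0.0 (/16)


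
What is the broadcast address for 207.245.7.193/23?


Network: 207.245.6.0/23
Host bits = 9
Set all host bits to 1:
Broadcast: 207.245.7.255


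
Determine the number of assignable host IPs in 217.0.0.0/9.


Host bits = 32 - 9 = 23
Total addresses = 2^23 = 8388608
Usable = total - 2 (network and broadcast)
Usable hosts: 8388606


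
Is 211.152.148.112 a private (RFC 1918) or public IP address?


RFC 1918 private ranges:
  10.0.0.0/8 (10.0.0.0 - 10.255.255.255)
  172.16.0.0/12 (172.16.0.0 - 172.31.255.255)
  192.168.0.0/16 (192.168.0.0 - 192.168.255.255)
Public (not in any RFC 1918 range)


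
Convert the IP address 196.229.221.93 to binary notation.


196 = 11000100
229 = 11100101
221 = 11011101
93 = 01011101
Binary: 11000100.11100101.11011101.01011101


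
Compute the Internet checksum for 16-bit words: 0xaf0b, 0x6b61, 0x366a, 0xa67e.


Sum all words (with carry folding):
+ 0xaf0b = 0xaf0b
+ 0x6b61 = 0x1a6d
+ 0x366a = 0x50d7
+ 0xa67e = 0xf755
One's complement: ~0xf755
Checksum = 0x08aa


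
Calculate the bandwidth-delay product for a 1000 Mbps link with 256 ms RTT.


BDP = bandwidth * RTT
= 1000 Mbps * 256 ms
= 1000 * 1e6 * 256 / 1000 bits
= 256000000 bits
= 32000000 bytes
= 31250 KB
BDP = 256000000 bits (32000000 bytes)


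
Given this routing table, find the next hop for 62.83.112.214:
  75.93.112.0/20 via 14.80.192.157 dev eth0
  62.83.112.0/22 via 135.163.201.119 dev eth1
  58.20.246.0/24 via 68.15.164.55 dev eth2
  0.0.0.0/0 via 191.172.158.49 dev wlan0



Longest prefix match for 62.83.112.214:
  /20 75.93.112.0: no
  /22 62.83.112.0: MATCH
  /24 58.20.246.0: no
  /0 0.0.0.0: MATCH
Selected: next-hop 135.163.201.119 via eth1 (matched /22)


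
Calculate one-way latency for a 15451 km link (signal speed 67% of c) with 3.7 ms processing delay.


Speed = 0.67 * 3e5 km/s = 201000 km/s
Propagation delay = 15451 / 201000 = 0.0769 s = 76.8706 ms
Processing delay = 3.7 ms
Total one-way latency = 80.5706 ms


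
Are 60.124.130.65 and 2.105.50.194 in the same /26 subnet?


Mask: 255.255.255.192
60.124.130.65 AND mask = 60.124.130.64
2.105.50.194 AND mask = 2.105.50.192
No, different subnets (60.124.130.64 vs 2.105.50.192)


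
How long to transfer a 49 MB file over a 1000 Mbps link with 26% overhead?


Effective throughput = 1000 * (1 - 26/100) = 740 Mbps
File size in Mb = 49 * 8 = 392 Mb
Time = 392 / 740
Time = 0.5297 seconds


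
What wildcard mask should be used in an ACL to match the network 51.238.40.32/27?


Subnet mask: 255.255.255.224
Wildcard = 255.255.255.255 - subnet mask
255 - 255 = 0
255 - 255 = 0
255 - 255 = 0
255 - 224 = 31
Wildcard: 0.0.0.31


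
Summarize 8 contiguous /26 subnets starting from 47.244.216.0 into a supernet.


Original prefix: /26
Number of subnets: 8 = 2^3
New prefix = 26 - 3 = 23
Supernet: 47.244.216.0/23


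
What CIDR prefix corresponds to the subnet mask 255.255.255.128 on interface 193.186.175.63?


Binary: 11111111.11111111.11111111.10000000
Count leading 1s
Prefix: /25


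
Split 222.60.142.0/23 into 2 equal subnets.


New prefix = 23 + 1 = 24
Each subnet has 256 addresses
  222.60.142.0/24
  222.60.143.0/24
Subnets: 222.60.142.0/24, 222.60.143.0/24


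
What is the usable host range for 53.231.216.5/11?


Network: 53.224.0.0
Broadcast: 53.255.255.255
First usable = network + 1
Last usable = broadcast - 1
Range: 53.224.0.1 to 53.255.255.254


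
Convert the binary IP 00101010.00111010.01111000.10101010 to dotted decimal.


00101010 = 42
00111010 = 58
01111000 = 120
10101010 = 170
IP: 42.58.120.170


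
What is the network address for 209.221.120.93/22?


IP:   11010001.11011101.01111000.01011101
Mask: 11111111.11111111.11111100.00000000
AND operation:
Net:  11010001.11011101.01111000.00000000
Network: 209.221.120.0/22


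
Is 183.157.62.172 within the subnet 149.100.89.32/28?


Subnet network: 149.100.89.32
Test IP AND mask: 183.157.62.160
No, 183.157.62.172 is not in 149.100.89.32/28


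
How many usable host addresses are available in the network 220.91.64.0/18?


Host bits = 32 - 18 = 14
Total addresses = 2^14 = 16384
Usable = total - 2 (network and broadcast)
Usable hosts: 16382


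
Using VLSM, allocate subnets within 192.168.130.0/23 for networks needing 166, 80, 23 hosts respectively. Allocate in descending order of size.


166 hosts -> /24 (254 usable): 192.168.130.0/24
80 hosts -> /25 (126 usable): 192.168.131.0/25
23 hosts -> /27 (30 usable): 192.168.131.128/27
Allocation: 192.168.130.0/24 (166 hosts, 254 usable); 192.168.131.0/25 (80 hosts, 126 usable); 192.168.131.128/27 (23 hosts, 30 usable)


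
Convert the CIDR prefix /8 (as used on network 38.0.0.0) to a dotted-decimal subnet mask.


/8 means 8 network bits, 24 host bits
Binary: 11111111000000000000000000000000
Mask: 255.0.0.0


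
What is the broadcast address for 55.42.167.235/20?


Network: 55.42.160.0/20
Host bits = 12
Set all host bits to 1:
Broadcast: 55.42.175.255


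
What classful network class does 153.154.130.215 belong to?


First octet: 153
Binary: 10011001
10xxxxxx -> Class B (128-191)
Class B, default mask 255.255.0.0 (/16)


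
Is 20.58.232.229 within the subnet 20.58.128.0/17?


Subnet network: 20.58.128.0
Test IP AND mask: 20.58.128.0
Yes, 20.58.232.229 is in 20.58.128.0/17


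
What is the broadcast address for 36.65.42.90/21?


Network: 36.65.40.0/21
Host bits = 11
Set all host bits to 1:
Broadcast: 36.65.47.255


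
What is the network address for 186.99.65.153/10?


IP:   10111010.01100011.01000001.10011001
Mask: 11111111.11000000.00000000.00000000
AND operation:
Net:  10111010.01000000.00000000.00000000
Network: 186.64.0.0/10


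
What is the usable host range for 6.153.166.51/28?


Network: 6.153.166.48
Broadcast: 6.153.166.63
First usable = network + 1
Last usable = broadcast - 1
Range: 6.153.166.49 to 6.153.166.62


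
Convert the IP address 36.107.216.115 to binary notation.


36 = 00100100
107 = 01101011
216 = 11011000
115 = 01110011
Binary: 00100100.01101011.11011000.01110011


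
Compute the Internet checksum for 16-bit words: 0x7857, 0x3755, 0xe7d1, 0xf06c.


Sum all words (with carry folding):
+ 0x7857 = 0x7857
+ 0x3755 = 0xafac
+ 0xe7d1 = 0x977e
+ 0xf06c = 0x87eb
One's complement: ~0x87eb
Checksum = 0x7814


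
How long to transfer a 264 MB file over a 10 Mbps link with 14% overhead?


Effective throughput = 10 * (1 - 14/100) = 8.6 Mbps
File size in Mb = 264 * 8 = 2112 Mb
Time = 2112 / 8.6
Time = 245.5814 seconds


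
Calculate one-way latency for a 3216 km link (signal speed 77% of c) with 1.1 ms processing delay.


Speed = 0.77 * 3e5 km/s = 231000 km/s
Propagation delay = 3216 / 231000 = 0.0139 s = 13.9221 ms
Processing delay = 1.1 ms
Total one-way latency = 15.0221 ms


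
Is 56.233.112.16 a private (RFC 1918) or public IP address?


RFC 1918 private ranges:
  10.0.0.0/8 (10.0.0.0 - 10.255.255.255)
  172.16.0.0/12 (172.16.0.0 - 172.31.255.255)
  192.168.0.0/16 (192.168.0.0 - 192.168.255.255)
Public (not in any RFC 1918 range)


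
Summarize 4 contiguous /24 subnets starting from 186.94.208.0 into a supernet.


Original prefix: /24
Number of subnets: 4 = 2^2
New prefix = 24 - 2 = 22
Supernet: 186.94.208.0/22


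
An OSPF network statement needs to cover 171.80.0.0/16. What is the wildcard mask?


Subnet mask: 255.255.0.0
Wildcard = 255.255.255.255 - subnet mask
255 - 255 = 0
255 - 255 = 0
255 - 0 = 255
255 - 0 = 255
Wildcard: 0.0.255.255


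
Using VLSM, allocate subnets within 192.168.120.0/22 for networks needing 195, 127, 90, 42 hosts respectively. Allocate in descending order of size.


195 hosts -> /24 (254 usable): 192.168.120.0/24
127 hosts -> /24 (254 usable): 192.168.121.0/24
90 hosts -> /25 (126 usable): 192.168.122.0/25
42 hosts -> /26 (62 usable): 192.168.122.128/26
Allocation: 192.168.120.0/24 (195 hosts, 254 usable); 192.168.121.0/24 (127 hosts, 254 usable); 192.168.122.0/25 (90 hosts, 126 usable); 192.168.122.128/26 (42 hosts, 62 usable)


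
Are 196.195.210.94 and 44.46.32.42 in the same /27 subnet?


Mask: 255.255.255.224
196.195.210.94 AND mask = 196.195.210.64
44.46.32.42 AND mask = 44.46.32.32
No, different subnets (196.195.210.64 vs 44.46.32.32)


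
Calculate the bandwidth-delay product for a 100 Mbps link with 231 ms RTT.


BDP = bandwidth * RTT
= 100 Mbps * 231 ms
= 100 * 1e6 * 231 / 1000 bits
= 23100000 bits
= 2887500 bytes
= 2819.8242 KB
BDP = 23100000 bits (2887500 bytes)


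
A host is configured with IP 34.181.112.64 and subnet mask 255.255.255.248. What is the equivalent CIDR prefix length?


Binary: 11111111.11111111.11111111.11111000
Count leading 1s
Prefix: /29


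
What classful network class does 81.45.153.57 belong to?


First octet: 81
Binary: 01010001
0xxxxxxx -> Class A (1-126)
Class A, default mask 255.0.0.0 (/8)


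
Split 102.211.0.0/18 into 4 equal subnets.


New prefix = 18 + 2 = 20
Each subnet has 4096 addresses
  102.211.0.0/20
  102.211.16.0/20
  102.211.32.0/20
  102.211.48.0/20
Subnets: 102.211.0.0/20, 102.211.16.0/20, 102.211.32.0/20, 102.211.48.0/20


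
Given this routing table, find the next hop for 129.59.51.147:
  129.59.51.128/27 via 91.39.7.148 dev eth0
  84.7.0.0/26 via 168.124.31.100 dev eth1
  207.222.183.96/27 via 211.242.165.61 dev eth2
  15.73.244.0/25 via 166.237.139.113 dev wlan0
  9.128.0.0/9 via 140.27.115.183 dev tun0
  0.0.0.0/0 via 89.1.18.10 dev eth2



Longest prefix match for 129.59.51.147:
  /27 129.59.51.128: MATCH
  /26 84.7.0.0: no
  /27 207.222.183.96: no
  /25 15.73.244.0: no
  /9 9.128.0.0: no
  /0 0.0.0.0: MATCH
Selected: next-hop 91.39.7.148 via eth0 (matched /27)


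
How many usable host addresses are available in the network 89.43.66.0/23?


Host bits = 32 - 23 = 9
Total addresses = 2^9 = 512
Usable = total - 2 (network and broadcast)
Usable hosts: 510


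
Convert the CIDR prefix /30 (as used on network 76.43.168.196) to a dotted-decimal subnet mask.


/30 means 30 network bits, 2 host bits
Binary: 11111111111111111111111111111100
Mask: 255.255.255.252


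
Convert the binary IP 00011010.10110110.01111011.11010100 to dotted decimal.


00011010 = 26
10110110 = 182
01111011 = 123
11010100 = 212
IP: 26.182.123.212


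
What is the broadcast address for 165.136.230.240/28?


Network: 165.136.230.240/28
Host bits = 4
Set all host bits to 1:
Broadcast: 165.136.230.255


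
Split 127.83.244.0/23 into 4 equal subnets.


New prefix = 23 + 2 = 25
Each subnet has 128 addresses
  127.83.244.0/25
  127.83.244.128/25
  127.83.245.0/25
  127.83.245.128/25
Subnets: 127.83.244.0/25, 127.83.244.128/25, 127.83.245.0/25, 127.83.245.128/25


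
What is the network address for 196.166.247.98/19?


IP:   11000100.10100110.11110111.01100010
Mask: 11111111.11111111.11100000.00000000
AND operation:
Net:  11000100.10100110.11100000.00000000
Network: 196.166.224.0/19


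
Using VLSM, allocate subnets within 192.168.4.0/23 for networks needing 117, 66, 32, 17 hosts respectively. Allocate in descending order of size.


117 hosts -> /25 (126 usable): 192.168.4.0/25
66 hosts -> /25 (126 usable): 192.168.4.128/25
32 hosts -> /26 (62 usable): 192.168.5.0/26
17 hosts -> /27 (30 usable): 192.168.5.64/27
Allocation: 192.168.4.0/25 (117 hosts, 126 usable); 192.168.4.128/25 (66 hosts, 126 usable); 192.168.5.0/26 (32 hosts, 62 usable); 192.168.5.64/27 (17 hosts, 30 usable)


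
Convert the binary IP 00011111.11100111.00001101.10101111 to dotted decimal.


00011111 = 31
11100111 = 231
00001101 = 13
10101111 = 175
IP: 31.231.13.175


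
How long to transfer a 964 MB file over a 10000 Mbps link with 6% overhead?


Effective throughput = 10000 * (1 - 6/100) = 9400 Mbps
File size in Mb = 964 * 8 = 7712 Mb
Time = 7712 / 9400
Time = 0.8204 seconds


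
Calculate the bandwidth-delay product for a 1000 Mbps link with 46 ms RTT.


BDP = bandwidth * RTT
= 1000 Mbps * 46 ms
= 1000 * 1e6 * 46 / 1000 bits
= 46000000 bits
= 5750000 bytes
= 5615.2344 KB
BDP = 46000000 bits (5750000 bytes)


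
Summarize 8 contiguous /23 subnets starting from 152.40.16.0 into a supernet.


Original prefix: /23
Number of subnets: 8 = 2^3
New prefix = 23 - 3 = 20
Supernet: 152.40.16.0/20


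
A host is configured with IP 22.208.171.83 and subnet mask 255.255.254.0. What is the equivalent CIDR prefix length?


Binary: 11111111.11111111.11111110.00000000
Count leading 1s
Prefix: /23


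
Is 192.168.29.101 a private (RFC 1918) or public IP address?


RFC 1918 private ranges:
  10.0.0.0/8 (10.0.0.0 - 10.255.255.255)
  172.16.0.0/12 (172.16.0.0 - 172.31.255.255)
  192.168.0.0/16 (192.168.0.0 - 192.168.255.255)
Private (in 192.168.0.0/16)


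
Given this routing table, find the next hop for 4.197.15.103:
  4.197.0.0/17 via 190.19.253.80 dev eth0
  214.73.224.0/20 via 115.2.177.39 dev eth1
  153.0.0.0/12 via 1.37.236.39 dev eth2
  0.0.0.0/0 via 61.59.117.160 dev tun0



Longest prefix match for 4.197.15.103:
  /17 4.197.0.0: MATCH
  /20 214.73.224.0: no
  /12 153.0.0.0: no
  /0 0.0.0.0: MATCH
Selected: next-hop 190.19.253.80 via eth0 (matched /17)


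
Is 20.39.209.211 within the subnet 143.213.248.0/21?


Subnet network: 143.213.248.0
Test IP AND mask: 20.39.208.0
No, 20.39.209.211 is not in 143.213.248.0/21


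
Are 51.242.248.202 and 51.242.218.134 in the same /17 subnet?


Mask: 255.255.128.0
51.242.248.202 AND mask = 51.242.128.0
51.242.218.134 AND mask = 51.242.128.0
Yes, same subnet (51.242.128.0)


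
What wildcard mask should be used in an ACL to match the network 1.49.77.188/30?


Subnet mask: 255.255.255.252
Wildcard = 255.255.255.255 - subnet mask
255 - 255 = 0
255 - 255 = 0
255 - 255 = 0
255 - 252 = 3
Wildcard: 0.0.0.3


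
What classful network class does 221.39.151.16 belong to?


First octet: 221
Binary: 11011101
110xxxxx -> Class C (192-223)
Class C, default mask 255.255.255.0 (/24)


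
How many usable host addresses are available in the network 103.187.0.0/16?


Host bits = 32 - 16 = 16
Total addresses = 2^16 = 65536
Usable = total - 2 (network and broadcast)
Usable hosts: 65534


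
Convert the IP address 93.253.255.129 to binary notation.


93 = 01011101
253 = 11111101
255 = 11111111
129 = 10000001
Binary: 01011101.11111101.11111111.10000001


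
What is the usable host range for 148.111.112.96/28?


Network: 148.111.112.96
Broadcast: 148.111.112.111
First usable = network + 1
Last usable = broadcast - 1
Range: 148.111.112.97 to 148.111.112.110


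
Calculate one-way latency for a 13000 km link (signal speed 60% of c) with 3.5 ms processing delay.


Speed = 0.6 * 3e5 km/s = 180000 km/s
Propagation delay = 13000 / 180000 = 0.0722 s = 72.2222 ms
Processing delay = 3.5 ms
Total one-way latency = 75.7222 ms


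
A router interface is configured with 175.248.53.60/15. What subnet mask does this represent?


/15 means 15 network bits, 17 host bits
Binary: 11111111111111100000000000000000
Mask: 255.254.0.0


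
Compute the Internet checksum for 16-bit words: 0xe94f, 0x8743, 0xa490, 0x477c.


Sum all words (with carry folding):
+ 0xe94f = 0xe94f
+ 0x8743 = 0x7093
+ 0xa490 = 0x1524
+ 0x477c = 0x5ca0
One's complement: ~0x5ca0
Checksum = 0xa35f


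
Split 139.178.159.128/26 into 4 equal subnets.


New prefix = 26 + 2 = 28
Each subnet has 16 addresses
  139.178.159.128/28
  139.178.159.144/28
  139.178.159.160/28
  139.178.159.176/28
Subnets: 139.178.159.128/28, 139.178.159.144/28, 139.178.159.160/28, 139.178.159.176/28
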